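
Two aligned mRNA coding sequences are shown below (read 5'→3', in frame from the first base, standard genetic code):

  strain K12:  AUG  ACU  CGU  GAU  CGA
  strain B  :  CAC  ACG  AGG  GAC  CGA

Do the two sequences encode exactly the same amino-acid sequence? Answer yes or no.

Codon 1: AUG Met / CAC His — nonsynonymous.
Codon 2: ACU Thr / ACG Thr — synonymous.
Codon 3: CGU Arg / AGG Arg — synonymous.
Codon 4: GAU Asp / GAC Asp — synonymous.
Codon 5: CGA Arg / CGA Arg — identical.
Nonsynonymous differences: 1 → different protein.

no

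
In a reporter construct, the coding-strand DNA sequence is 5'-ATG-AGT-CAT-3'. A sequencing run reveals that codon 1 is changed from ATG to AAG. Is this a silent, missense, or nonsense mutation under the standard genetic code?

Position 2 falls in codon 1: ATG → Met.
After the substitution the codon is AAG → Lys.
Met ≠ Lys, so this is a missense mutation.

missense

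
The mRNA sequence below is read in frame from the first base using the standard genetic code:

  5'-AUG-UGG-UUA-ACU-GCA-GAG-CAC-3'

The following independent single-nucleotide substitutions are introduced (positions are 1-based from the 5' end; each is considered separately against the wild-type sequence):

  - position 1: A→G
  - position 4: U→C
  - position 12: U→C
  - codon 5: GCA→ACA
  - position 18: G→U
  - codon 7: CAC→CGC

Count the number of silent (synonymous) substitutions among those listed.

Codon 1: AUG (Met) → GUG (Val) — missense.
Codon 2: UGG (Trp) → CGG (Arg) — missense.
Codon 4: ACU (Thr) → ACC (Thr) — synonymous.
Codon 5: GCA (Ala) → ACA (Thr) — missense.
Codon 6: GAG (Glu) → GAU (Asp) — missense.
Codon 7: CAC (His) → CGC (Arg) — missense.
Synonymous: 1 of 6.

1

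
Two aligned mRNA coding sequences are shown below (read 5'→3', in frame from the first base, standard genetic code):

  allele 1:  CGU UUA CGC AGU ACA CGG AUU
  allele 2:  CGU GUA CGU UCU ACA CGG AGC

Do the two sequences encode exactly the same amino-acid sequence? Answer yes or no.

no

Codon 1: CGU Arg / CGU Arg — identical.
Codon 2: UUA Leu / GUA Val — nonsynonymous.
Codon 3: CGC Arg / CGU Arg — synonymous.
Codon 4: AGU Ser / UCU Ser — synonymous.
Codon 5: ACA Thr / ACA Thr — identical.
Codon 6: CGG Arg / CGG Arg — identical.
Codon 7: AUU Ile / AGC Ser — nonsynonymous.
Nonsynonymous differences: 2 → different protein.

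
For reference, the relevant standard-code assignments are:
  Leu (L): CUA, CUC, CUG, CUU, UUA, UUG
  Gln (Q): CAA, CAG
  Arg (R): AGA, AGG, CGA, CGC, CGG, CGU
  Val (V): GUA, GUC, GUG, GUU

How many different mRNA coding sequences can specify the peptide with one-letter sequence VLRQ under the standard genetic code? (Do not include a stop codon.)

288

Val: 4 codons.
Leu: 6 codons.
Arg: 6 codons.
Gln: 2 codons.
4 × 6 × 6 × 2 = 288.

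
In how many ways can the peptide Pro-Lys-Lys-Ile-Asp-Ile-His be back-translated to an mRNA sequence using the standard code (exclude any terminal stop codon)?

576

Pro: 4 codons.
Lys: 2 codons.
Lys: 2 codons.
Ile: 3 codons.
Asp: 2 codons.
Ile: 3 codons.
His: 2 codons.
4 × 2 × 2 × 3 × 2 × 3 × 2 = 576.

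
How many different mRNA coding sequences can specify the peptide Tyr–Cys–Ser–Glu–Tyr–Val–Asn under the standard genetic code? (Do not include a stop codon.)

768

Tyr: 2 codons.
Cys: 2 codons.
Ser: 6 codons.
Glu: 2 codons.
Tyr: 2 codons.
Val: 4 codons.
Asn: 2 codons.
2 × 2 × 6 × 2 × 2 × 4 × 2 = 768.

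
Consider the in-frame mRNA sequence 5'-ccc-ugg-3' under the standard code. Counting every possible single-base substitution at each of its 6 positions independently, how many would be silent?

Codon 1 (CCC, Pro): 3 synonymous substitutions.
Codon 2 (UGG, Trp): 0 synonymous substitutions.
Total: 3 + 0 = 3.

3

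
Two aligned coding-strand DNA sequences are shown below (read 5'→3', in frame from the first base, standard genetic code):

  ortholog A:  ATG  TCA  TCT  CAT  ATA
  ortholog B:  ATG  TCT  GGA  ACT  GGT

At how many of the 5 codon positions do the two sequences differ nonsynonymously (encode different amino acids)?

Codon 1: ATG Met / ATG Met — identical.
Codon 2: TCA Ser / TCT Ser — synonymous.
Codon 3: TCT Ser / GGA Gly — nonsynonymous.
Codon 4: CAT His / ACT Thr — nonsynonymous.
Codon 5: ATA Ile / GGT Gly — nonsynonymous.
Nonsynonymous differences: 3.

3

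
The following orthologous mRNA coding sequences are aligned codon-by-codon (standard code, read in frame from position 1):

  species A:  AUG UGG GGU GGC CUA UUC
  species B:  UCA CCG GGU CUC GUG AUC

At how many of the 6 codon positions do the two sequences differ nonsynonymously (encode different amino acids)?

5

Codon 1: AUG Met / UCA Ser — nonsynonymous.
Codon 2: UGG Trp / CCG Pro — nonsynonymous.
Codon 3: GGU Gly / GGU Gly — identical.
Codon 4: GGC Gly / CUC Leu — nonsynonymous.
Codon 5: CUA Leu / GUG Val — nonsynonymous.
Codon 6: UUC Phe / AUC Ile — nonsynonymous.
Nonsynonymous differences: 5.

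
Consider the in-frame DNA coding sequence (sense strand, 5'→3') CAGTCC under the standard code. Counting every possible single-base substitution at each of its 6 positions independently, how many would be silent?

Codon 1 (CAG, Gln): 1 synonymous substitution.
Codon 2 (TCC, Ser): 3 synonymous substitutions.
Total: 1 + 3 = 4.

4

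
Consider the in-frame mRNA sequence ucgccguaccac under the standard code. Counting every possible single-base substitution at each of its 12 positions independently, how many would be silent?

8

Codon 1 (UCG, Ser): 3 synonymous substitutions.
Codon 2 (CCG, Pro): 3 synonymous substitutions.
Codon 3 (UAC, Tyr): 1 synonymous substitution.
Codon 4 (CAC, His): 1 synonymous substitution.
Total: 3 + 3 + 1 + 1 = 8.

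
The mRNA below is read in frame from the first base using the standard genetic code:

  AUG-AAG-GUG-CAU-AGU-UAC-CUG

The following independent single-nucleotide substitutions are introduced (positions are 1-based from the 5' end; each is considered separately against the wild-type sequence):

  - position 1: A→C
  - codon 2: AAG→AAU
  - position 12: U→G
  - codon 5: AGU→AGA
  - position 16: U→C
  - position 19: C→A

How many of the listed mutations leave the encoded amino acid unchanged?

Codon 1: AUG (Met) → CUG (Leu) — missense.
Codon 2: AAG (Lys) → AAU (Asn) — missense.
Codon 4: CAU (His) → CAG (Gln) — missense.
Codon 5: AGU (Ser) → AGA (Arg) — missense.
Codon 6: UAC (Tyr) → CAC (His) — missense.
Codon 7: CUG (Leu) → AUG (Met) — missense.
Synonymous: 0 of 6.

0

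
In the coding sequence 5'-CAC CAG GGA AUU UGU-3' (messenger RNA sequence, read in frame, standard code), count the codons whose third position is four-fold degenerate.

1

Codon 1 CAC (His): third position 2-fold.
Codon 2 CAG (Gln): third position 2-fold.
Codon 3 GGA (Gly): third position 4-fold.
Codon 4 AUU (Ile): third position 3-fold.
Codon 5 UGU (Cys): third position 2-fold.
Four-fold degenerate third positions: 1.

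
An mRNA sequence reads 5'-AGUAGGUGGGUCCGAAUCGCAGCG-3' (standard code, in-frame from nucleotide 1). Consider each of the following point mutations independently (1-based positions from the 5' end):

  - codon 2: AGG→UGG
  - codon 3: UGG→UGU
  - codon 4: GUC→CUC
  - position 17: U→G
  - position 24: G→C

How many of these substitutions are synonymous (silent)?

Codon 2: AGG (Arg) → UGG (Trp) — missense.
Codon 3: UGG (Trp) → UGU (Cys) — missense.
Codon 4: GUC (Val) → CUC (Leu) — missense.
Codon 6: AUC (Ile) → AGC (Ser) — missense.
Codon 8: GCG (Ala) → GCC (Ala) — synonymous.
Synonymous: 1 of 5.

1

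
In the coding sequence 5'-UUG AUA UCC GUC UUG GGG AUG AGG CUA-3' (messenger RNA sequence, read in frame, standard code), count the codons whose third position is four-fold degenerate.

Codon 1 UUG (Leu): third position 2-fold.
Codon 2 AUA (Ile): third position 3-fold.
Codon 3 UCC (Ser): third position 4-fold.
Codon 4 GUC (Val): third position 4-fold.
Codon 5 UUG (Leu): third position 2-fold.
Codon 6 GGG (Gly): third position 4-fold.
Codon 7 AUG (Met): third position 1-fold.
Codon 8 AGG (Arg): third position 2-fold.
Codon 9 CUA (Leu): third position 4-fold.
Four-fold degenerate third positions: 4.

4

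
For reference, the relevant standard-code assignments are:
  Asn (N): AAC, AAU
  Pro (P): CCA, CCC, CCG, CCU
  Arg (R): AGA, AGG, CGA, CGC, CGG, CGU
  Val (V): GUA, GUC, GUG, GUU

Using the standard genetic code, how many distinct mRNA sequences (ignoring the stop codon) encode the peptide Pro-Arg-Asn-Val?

Pro: 4 codons.
Arg: 6 codons.
Asn: 2 codons.
Val: 4 codons.
4 × 6 × 2 × 4 = 192.

192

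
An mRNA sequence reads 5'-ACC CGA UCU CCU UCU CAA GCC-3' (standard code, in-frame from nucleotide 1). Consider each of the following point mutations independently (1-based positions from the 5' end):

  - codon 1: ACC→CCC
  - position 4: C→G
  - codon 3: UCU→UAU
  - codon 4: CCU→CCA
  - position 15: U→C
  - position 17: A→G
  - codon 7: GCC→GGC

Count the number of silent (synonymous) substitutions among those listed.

Codon 1: ACC (Thr) → CCC (Pro) — missense.
Codon 2: CGA (Arg) → GGA (Gly) — missense.
Codon 3: UCU (Ser) → UAU (Tyr) — missense.
Codon 4: CCU (Pro) → CCA (Pro) — synonymous.
Codon 5: UCU (Ser) → UCC (Ser) — synonymous.
Codon 6: CAA (Gln) → CGA (Arg) — missense.
Codon 7: GCC (Ala) → GGC (Gly) — missense.
Synonymous: 2 of 7.

2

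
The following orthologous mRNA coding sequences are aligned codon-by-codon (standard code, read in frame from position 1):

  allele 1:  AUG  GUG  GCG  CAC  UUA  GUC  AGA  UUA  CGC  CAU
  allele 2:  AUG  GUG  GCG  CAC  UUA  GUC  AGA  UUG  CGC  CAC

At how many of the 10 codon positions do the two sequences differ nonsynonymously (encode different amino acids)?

0

Codon 1: AUG Met / AUG Met — identical.
Codon 2: GUG Val / GUG Val — identical.
Codon 3: GCG Ala / GCG Ala — identical.
Codon 4: CAC His / CAC His — identical.
Codon 5: UUA Leu / UUA Leu — identical.
Codon 6: GUC Val / GUC Val — identical.
Codon 7: AGA Arg / AGA Arg — identical.
Codon 8: UUA Leu / UUG Leu — synonymous.
Codon 9: CGC Arg / CGC Arg — identical.
Codon 10: CAU His / CAC His — synonymous.
Nonsynonymous differences: 0.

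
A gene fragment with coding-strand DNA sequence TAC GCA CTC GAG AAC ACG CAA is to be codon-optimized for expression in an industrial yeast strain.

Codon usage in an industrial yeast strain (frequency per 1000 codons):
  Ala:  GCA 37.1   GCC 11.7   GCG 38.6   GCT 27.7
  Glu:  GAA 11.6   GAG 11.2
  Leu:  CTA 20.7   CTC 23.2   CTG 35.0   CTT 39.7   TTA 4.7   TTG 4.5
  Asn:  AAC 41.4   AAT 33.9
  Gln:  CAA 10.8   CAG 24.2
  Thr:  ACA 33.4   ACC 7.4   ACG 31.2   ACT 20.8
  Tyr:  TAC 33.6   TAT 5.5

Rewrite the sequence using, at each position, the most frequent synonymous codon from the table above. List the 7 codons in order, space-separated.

Codon 1 (Tyr): best is TAC at 33.6.
Codon 2 (Ala): best is GCG at 38.6.
Codon 3 (Leu): best is CTT at 39.7.
Codon 4 (Glu): best is GAA at 11.6.
Codon 5 (Asn): best is AAC at 41.4.
Codon 6 (Thr): best is ACA at 33.4.
Codon 7 (Gln): best is CAG at 24.2.

TAC GCG CTT GAA AAC ACA CAG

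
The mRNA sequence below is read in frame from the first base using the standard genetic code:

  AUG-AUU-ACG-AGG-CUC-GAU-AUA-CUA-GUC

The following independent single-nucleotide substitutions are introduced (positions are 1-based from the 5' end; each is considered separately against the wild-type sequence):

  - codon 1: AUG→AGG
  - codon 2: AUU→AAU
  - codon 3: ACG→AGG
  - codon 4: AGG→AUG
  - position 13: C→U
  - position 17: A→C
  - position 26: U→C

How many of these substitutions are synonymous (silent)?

Codon 1: AUG (Met) → AGG (Arg) — missense.
Codon 2: AUU (Ile) → AAU (Asn) — missense.
Codon 3: ACG (Thr) → AGG (Arg) — missense.
Codon 4: AGG (Arg) → AUG (Met) — missense.
Codon 5: CUC (Leu) → UUC (Phe) — missense.
Codon 6: GAU (Asp) → GCU (Ala) — missense.
Codon 9: GUC (Val) → GCC (Ala) — missense.
Synonymous: 0 of 7.

0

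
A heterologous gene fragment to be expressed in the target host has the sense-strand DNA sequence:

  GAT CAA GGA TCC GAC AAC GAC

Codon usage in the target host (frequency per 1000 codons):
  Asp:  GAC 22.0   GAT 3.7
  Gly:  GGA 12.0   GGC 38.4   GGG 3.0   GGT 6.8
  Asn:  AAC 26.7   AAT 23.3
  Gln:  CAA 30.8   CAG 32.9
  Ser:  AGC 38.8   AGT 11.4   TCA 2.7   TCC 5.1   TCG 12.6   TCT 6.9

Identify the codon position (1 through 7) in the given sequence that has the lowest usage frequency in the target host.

1

Codon 1 GAT (Asp): 3.7 per 1000.
Codon 2 CAA (Gln): 30.8 per 1000.
Codon 3 GGA (Gly): 12.0 per 1000.
Codon 4 TCC (Ser): 5.1 per 1000.
Codon 5 GAC (Asp): 22.0 per 1000.
Codon 6 AAC (Asn): 26.7 per 1000.
Codon 7 GAC (Asp): 22.0 per 1000.
Lowest frequency is 3.7 at codon 1.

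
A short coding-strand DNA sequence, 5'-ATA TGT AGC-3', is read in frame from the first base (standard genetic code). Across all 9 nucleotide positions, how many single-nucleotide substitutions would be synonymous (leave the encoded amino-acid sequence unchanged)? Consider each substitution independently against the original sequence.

4

Codon 1 (ATA, Ile): 2 synonymous substitutions.
Codon 2 (TGT, Cys): 1 synonymous substitution.
Codon 3 (AGC, Ser): 1 synonymous substitution.
Total: 2 + 1 + 1 = 4.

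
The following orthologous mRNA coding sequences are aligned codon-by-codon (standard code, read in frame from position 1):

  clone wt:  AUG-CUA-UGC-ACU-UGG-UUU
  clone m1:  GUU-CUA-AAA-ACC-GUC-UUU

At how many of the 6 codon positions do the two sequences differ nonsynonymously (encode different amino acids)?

3

Codon 1: AUG Met / GUU Val — nonsynonymous.
Codon 2: CUA Leu / CUA Leu — identical.
Codon 3: UGC Cys / AAA Lys — nonsynonymous.
Codon 4: ACU Thr / ACC Thr — synonymous.
Codon 5: UGG Trp / GUC Val — nonsynonymous.
Codon 6: UUU Phe / UUU Phe — identical.
Nonsynonymous differences: 3.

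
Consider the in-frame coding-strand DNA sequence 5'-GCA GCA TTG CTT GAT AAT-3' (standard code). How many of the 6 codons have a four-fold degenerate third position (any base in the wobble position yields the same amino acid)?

3

Codon 1 GCA (Ala): third position 4-fold.
Codon 2 GCA (Ala): third position 4-fold.
Codon 3 TTG (Leu): third position 2-fold.
Codon 4 CTT (Leu): third position 4-fold.
Codon 5 GAT (Asp): third position 2-fold.
Codon 6 AAT (Asn): third position 2-fold.
Four-fold degenerate third positions: 3.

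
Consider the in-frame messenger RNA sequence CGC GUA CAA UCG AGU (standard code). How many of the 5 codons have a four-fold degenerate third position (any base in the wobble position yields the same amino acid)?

Codon 1 CGC (Arg): third position 4-fold.
Codon 2 GUA (Val): third position 4-fold.
Codon 3 CAA (Gln): third position 2-fold.
Codon 4 UCG (Ser): third position 4-fold.
Codon 5 AGU (Ser): third position 2-fold.
Four-fold degenerate third positions: 3.

3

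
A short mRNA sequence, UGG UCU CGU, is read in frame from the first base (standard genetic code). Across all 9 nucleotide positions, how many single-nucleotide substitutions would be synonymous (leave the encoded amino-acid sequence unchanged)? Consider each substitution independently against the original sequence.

6

Codon 1 (UGG, Trp): 0 synonymous substitutions.
Codon 2 (UCU, Ser): 3 synonymous substitutions.
Codon 3 (CGU, Arg): 3 synonymous substitutions.
Total: 0 + 3 + 3 = 6.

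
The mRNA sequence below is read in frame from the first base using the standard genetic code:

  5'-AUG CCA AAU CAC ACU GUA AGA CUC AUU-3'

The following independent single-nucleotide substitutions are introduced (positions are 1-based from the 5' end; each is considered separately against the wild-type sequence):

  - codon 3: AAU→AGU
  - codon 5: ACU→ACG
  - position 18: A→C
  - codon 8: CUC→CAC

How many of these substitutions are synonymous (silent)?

Codon 3: AAU (Asn) → AGU (Ser) — missense.
Codon 5: ACU (Thr) → ACG (Thr) — synonymous.
Codon 6: GUA (Val) → GUC (Val) — synonymous.
Codon 8: CUC (Leu) → CAC (His) — missense.
Synonymous: 2 of 4.

2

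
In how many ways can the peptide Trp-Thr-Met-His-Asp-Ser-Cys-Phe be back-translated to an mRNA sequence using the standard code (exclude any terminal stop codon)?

384

Trp: 1 codon.
Thr: 4 codons.
Met: 1 codon.
His: 2 codons.
Asp: 2 codons.
Ser: 6 codons.
Cys: 2 codons.
Phe: 2 codons.
1 × 4 × 1 × 2 × 2 × 6 × 2 × 2 = 384.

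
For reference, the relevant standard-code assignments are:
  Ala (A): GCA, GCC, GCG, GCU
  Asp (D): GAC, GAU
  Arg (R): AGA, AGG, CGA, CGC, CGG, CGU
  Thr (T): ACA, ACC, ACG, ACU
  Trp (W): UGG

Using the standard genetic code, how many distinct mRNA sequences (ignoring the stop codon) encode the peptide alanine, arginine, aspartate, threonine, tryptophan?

Ala: 4 codons.
Arg: 6 codons.
Asp: 2 codons.
Thr: 4 codons.
Trp: 1 codon.
4 × 6 × 2 × 4 × 1 = 192.

192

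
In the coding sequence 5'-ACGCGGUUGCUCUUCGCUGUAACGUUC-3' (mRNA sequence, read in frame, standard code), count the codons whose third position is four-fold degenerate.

6

Codon 1 ACG (Thr): third position 4-fold.
Codon 2 CGG (Arg): third position 4-fold.
Codon 3 UUG (Leu): third position 2-fold.
Codon 4 CUC (Leu): third position 4-fold.
Codon 5 UUC (Phe): third position 2-fold.
Codon 6 GCU (Ala): third position 4-fold.
Codon 7 GUA (Val): third position 4-fold.
Codon 8 ACG (Thr): third position 4-fold.
Codon 9 UUC (Phe): third position 2-fold.
Four-fold degenerate third positions: 6.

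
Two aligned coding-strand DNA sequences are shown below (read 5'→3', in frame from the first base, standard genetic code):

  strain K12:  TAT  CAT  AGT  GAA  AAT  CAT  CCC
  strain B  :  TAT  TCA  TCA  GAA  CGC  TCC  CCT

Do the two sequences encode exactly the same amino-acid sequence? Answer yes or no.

Codon 1: TAT Tyr / TAT Tyr — identical.
Codon 2: CAT His / TCA Ser — nonsynonymous.
Codon 3: AGT Ser / TCA Ser — synonymous.
Codon 4: GAA Glu / GAA Glu — identical.
Codon 5: AAT Asn / CGC Arg — nonsynonymous.
Codon 6: CAT His / TCC Ser — nonsynonymous.
Codon 7: CCC Pro / CCT Pro — synonymous.
Nonsynonymous differences: 3 → different protein.

no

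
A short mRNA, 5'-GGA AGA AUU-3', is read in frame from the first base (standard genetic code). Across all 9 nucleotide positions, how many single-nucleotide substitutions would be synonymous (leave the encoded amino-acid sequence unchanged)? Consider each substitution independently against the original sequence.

Codon 1 (GGA, Gly): 3 synonymous substitutions.
Codon 2 (AGA, Arg): 2 synonymous substitutions.
Codon 3 (AUU, Ile): 2 synonymous substitutions.
Total: 3 + 2 + 2 = 7.

7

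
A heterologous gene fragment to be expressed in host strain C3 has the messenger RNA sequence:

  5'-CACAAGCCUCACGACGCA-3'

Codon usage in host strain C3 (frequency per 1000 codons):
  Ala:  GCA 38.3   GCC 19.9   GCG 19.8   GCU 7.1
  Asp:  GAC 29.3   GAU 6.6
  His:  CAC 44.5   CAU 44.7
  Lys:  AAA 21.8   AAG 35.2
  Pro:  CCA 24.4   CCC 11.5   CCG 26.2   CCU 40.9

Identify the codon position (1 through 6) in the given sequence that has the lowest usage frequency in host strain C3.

Codon 1 CAC (His): 44.5 per 1000.
Codon 2 AAG (Lys): 35.2 per 1000.
Codon 3 CCU (Pro): 40.9 per 1000.
Codon 4 CAC (His): 44.5 per 1000.
Codon 5 GAC (Asp): 29.3 per 1000.
Codon 6 GCA (Ala): 38.3 per 1000.
Lowest frequency is 29.3 at codon 5.

5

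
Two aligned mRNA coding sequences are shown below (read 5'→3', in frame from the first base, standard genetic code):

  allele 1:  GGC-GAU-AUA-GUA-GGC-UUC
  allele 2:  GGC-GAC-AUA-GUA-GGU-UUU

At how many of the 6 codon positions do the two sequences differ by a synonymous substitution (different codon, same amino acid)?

Codon 1: GGC Gly / GGC Gly — identical.
Codon 2: GAU Asp / GAC Asp — synonymous.
Codon 3: AUA Ile / AUA Ile — identical.
Codon 4: GUA Val / GUA Val — identical.
Codon 5: GGC Gly / GGU Gly — synonymous.
Codon 6: UUC Phe / UUU Phe — synonymous.
Synonymous differences: 3.

3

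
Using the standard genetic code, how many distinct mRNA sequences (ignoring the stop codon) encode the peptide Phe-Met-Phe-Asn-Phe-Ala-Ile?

Phe: 2 codons.
Met: 1 codon.
Phe: 2 codons.
Asn: 2 codons.
Phe: 2 codons.
Ala: 4 codons.
Ile: 3 codons.
2 × 1 × 2 × 2 × 2 × 4 × 3 = 192.

192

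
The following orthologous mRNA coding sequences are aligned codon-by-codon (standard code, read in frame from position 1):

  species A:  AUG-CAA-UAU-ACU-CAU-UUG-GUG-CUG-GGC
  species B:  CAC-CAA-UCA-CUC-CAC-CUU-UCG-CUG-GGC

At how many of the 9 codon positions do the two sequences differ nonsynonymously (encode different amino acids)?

Codon 1: AUG Met / CAC His — nonsynonymous.
Codon 2: CAA Gln / CAA Gln — identical.
Codon 3: UAU Tyr / UCA Ser — nonsynonymous.
Codon 4: ACU Thr / CUC Leu — nonsynonymous.
Codon 5: CAU His / CAC His — synonymous.
Codon 6: UUG Leu / CUU Leu — synonymous.
Codon 7: GUG Val / UCG Ser — nonsynonymous.
Codon 8: CUG Leu / CUG Leu — identical.
Codon 9: GGC Gly / GGC Gly — identical.
Nonsynonymous differences: 4.

4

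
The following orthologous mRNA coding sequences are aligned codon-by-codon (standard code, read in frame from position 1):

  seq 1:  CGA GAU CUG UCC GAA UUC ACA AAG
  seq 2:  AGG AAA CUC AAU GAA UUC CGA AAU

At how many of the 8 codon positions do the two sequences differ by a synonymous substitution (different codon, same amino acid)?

Codon 1: CGA Arg / AGG Arg — synonymous.
Codon 2: GAU Asp / AAA Lys — nonsynonymous.
Codon 3: CUG Leu / CUC Leu — synonymous.
Codon 4: UCC Ser / AAU Asn — nonsynonymous.
Codon 5: GAA Glu / GAA Glu — identical.
Codon 6: UUC Phe / UUC Phe — identical.
Codon 7: ACA Thr / CGA Arg — nonsynonymous.
Codon 8: AAG Lys / AAU Asn — nonsynonymous.
Synonymous differences: 2.

2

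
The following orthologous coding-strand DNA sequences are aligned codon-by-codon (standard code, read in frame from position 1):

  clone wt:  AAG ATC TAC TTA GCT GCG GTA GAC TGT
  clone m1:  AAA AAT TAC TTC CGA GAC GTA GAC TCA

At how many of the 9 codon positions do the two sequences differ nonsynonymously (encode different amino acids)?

Codon 1: AAG Lys / AAA Lys — synonymous.
Codon 2: ATC Ile / AAT Asn — nonsynonymous.
Codon 3: TAC Tyr / TAC Tyr — identical.
Codon 4: TTA Leu / TTC Phe — nonsynonymous.
Codon 5: GCT Ala / CGA Arg — nonsynonymous.
Codon 6: GCG Ala / GAC Asp — nonsynonymous.
Codon 7: GTA Val / GTA Val — identical.
Codon 8: GAC Asp / GAC Asp — identical.
Codon 9: TGT Cys / TCA Ser — nonsynonymous.
Nonsynonymous differences: 5.

5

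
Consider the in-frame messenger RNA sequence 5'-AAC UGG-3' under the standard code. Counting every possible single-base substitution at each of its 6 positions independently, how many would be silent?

Codon 1 (AAC, Asn): 1 synonymous substitution.
Codon 2 (UGG, Trp): 0 synonymous substitutions.
Total: 1 + 0 = 1.

1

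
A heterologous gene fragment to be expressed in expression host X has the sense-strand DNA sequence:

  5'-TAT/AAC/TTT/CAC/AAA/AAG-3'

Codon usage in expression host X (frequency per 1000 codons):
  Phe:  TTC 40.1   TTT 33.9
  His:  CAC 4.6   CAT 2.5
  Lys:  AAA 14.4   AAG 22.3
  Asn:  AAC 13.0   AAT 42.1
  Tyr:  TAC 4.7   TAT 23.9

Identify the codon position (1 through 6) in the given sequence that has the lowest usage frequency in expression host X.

4

Codon 1 TAT (Tyr): 23.9 per 1000.
Codon 2 AAC (Asn): 13.0 per 1000.
Codon 3 TTT (Phe): 33.9 per 1000.
Codon 4 CAC (His): 4.6 per 1000.
Codon 5 AAA (Lys): 14.4 per 1000.
Codon 6 AAG (Lys): 22.3 per 1000.
Lowest frequency is 4.6 at codon 4.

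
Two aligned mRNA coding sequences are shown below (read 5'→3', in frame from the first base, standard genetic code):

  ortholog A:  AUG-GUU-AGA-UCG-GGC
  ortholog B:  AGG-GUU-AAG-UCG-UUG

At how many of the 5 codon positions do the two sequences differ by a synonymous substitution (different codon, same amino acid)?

Codon 1: AUG Met / AGG Arg — nonsynonymous.
Codon 2: GUU Val / GUU Val — identical.
Codon 3: AGA Arg / AAG Lys — nonsynonymous.
Codon 4: UCG Ser / UCG Ser — identical.
Codon 5: GGC Gly / UUG Leu — nonsynonymous.
Synonymous differences: 0.

0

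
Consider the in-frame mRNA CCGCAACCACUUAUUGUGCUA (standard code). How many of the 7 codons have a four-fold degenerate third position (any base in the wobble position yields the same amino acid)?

Codon 1 CCG (Pro): third position 4-fold.
Codon 2 CAA (Gln): third position 2-fold.
Codon 3 CCA (Pro): third position 4-fold.
Codon 4 CUU (Leu): third position 4-fold.
Codon 5 AUU (Ile): third position 3-fold.
Codon 6 GUG (Val): third position 4-fold.
Codon 7 CUA (Leu): third position 4-fold.
Four-fold degenerate third positions: 5.

5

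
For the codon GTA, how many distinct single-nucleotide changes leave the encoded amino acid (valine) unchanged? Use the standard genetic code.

3

Position 1: none → 0 synonymous.
Position 2: none → 0 synonymous.
Position 3: GTT, GTC, GTG → 3 synonymous.
Total: 0 + 0 + 3 = 3.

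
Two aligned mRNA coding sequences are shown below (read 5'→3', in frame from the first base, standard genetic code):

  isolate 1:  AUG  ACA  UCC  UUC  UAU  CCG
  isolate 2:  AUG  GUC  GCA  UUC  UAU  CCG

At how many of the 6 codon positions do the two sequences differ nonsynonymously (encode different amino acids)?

2

Codon 1: AUG Met / AUG Met — identical.
Codon 2: ACA Thr / GUC Val — nonsynonymous.
Codon 3: UCC Ser / GCA Ala — nonsynonymous.
Codon 4: UUC Phe / UUC Phe — identical.
Codon 5: UAU Tyr / UAU Tyr — identical.
Codon 6: CCG Pro / CCG Pro — identical.
Nonsynonymous differences: 2.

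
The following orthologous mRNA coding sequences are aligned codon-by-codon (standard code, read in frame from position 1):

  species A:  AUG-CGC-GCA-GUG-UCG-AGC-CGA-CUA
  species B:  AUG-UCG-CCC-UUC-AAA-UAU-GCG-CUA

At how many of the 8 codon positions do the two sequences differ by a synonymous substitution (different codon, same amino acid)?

Codon 1: AUG Met / AUG Met — identical.
Codon 2: CGC Arg / UCG Ser — nonsynonymous.
Codon 3: GCA Ala / CCC Pro — nonsynonymous.
Codon 4: GUG Val / UUC Phe — nonsynonymous.
Codon 5: UCG Ser / AAA Lys — nonsynonymous.
Codon 6: AGC Ser / UAU Tyr — nonsynonymous.
Codon 7: CGA Arg / GCG Ala — nonsynonymous.
Codon 8: CUA Leu / CUA Leu — identical.
Synonymous differences: 0.

0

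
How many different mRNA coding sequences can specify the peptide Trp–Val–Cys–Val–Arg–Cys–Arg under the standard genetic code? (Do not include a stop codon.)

Trp: 1 codon.
Val: 4 codons.
Cys: 2 codons.
Val: 4 codons.
Arg: 6 codons.
Cys: 2 codons.
Arg: 6 codons.
1 × 4 × 2 × 4 × 6 × 2 × 6 = 2304.

2304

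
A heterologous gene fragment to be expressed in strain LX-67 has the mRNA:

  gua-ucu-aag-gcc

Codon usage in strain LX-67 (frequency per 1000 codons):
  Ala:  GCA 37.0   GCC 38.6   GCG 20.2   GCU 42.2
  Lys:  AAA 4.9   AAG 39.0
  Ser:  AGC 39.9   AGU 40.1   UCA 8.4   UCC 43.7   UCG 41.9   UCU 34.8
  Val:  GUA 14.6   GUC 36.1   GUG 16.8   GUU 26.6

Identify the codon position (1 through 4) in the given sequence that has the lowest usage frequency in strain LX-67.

Codon 1 GUA (Val): 14.6 per 1000.
Codon 2 UCU (Ser): 34.8 per 1000.
Codon 3 AAG (Lys): 39.0 per 1000.
Codon 4 GCC (Ala): 38.6 per 1000.
Lowest frequency is 14.6 at codon 1.

1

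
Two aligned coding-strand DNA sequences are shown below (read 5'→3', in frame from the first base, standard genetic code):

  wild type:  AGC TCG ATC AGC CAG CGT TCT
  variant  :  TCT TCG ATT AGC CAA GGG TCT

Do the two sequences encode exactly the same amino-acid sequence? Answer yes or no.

Codon 1: AGC Ser / TCT Ser — synonymous.
Codon 2: TCG Ser / TCG Ser — identical.
Codon 3: ATC Ile / ATT Ile — synonymous.
Codon 4: AGC Ser / AGC Ser — identical.
Codon 5: CAG Gln / CAA Gln — synonymous.
Codon 6: CGT Arg / GGG Gly — nonsynonymous.
Codon 7: TCT Ser / TCT Ser — identical.
Nonsynonymous differences: 1 → different protein.

no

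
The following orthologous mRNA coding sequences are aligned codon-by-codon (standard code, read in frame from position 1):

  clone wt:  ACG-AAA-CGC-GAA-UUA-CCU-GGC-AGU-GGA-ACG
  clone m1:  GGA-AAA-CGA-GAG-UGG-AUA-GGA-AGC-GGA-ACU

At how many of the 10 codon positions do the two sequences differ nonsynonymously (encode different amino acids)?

3

Codon 1: ACG Thr / GGA Gly — nonsynonymous.
Codon 2: AAA Lys / AAA Lys — identical.
Codon 3: CGC Arg / CGA Arg — synonymous.
Codon 4: GAA Glu / GAG Glu — synonymous.
Codon 5: UUA Leu / UGG Trp — nonsynonymous.
Codon 6: CCU Pro / AUA Ile — nonsynonymous.
Codon 7: GGC Gly / GGA Gly — synonymous.
Codon 8: AGU Ser / AGC Ser — synonymous.
Codon 9: GGA Gly / GGA Gly — identical.
Codon 10: ACG Thr / ACU Thr — synonymous.
Nonsynonymous differences: 3.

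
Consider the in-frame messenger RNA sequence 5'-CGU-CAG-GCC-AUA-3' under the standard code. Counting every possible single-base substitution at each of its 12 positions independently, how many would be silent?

9

Codon 1 (CGU, Arg): 3 synonymous substitutions.
Codon 2 (CAG, Gln): 1 synonymous substitution.
Codon 3 (GCC, Ala): 3 synonymous substitutions.
Codon 4 (AUA, Ile): 2 synonymous substitutions.
Total: 3 + 1 + 3 + 2 = 9.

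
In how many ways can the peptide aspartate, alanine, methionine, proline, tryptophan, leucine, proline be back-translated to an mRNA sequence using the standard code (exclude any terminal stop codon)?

768

Asp: 2 codons.
Ala: 4 codons.
Met: 1 codon.
Pro: 4 codons.
Trp: 1 codon.
Leu: 6 codons.
Pro: 4 codons.
2 × 4 × 1 × 4 × 1 × 6 × 4 = 768.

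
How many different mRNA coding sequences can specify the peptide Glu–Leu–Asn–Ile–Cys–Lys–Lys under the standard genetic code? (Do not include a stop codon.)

Glu: 2 codons.
Leu: 6 codons.
Asn: 2 codons.
Ile: 3 codons.
Cys: 2 codons.
Lys: 2 codons.
Lys: 2 codons.
2 × 6 × 2 × 3 × 2 × 2 × 2 = 576.

576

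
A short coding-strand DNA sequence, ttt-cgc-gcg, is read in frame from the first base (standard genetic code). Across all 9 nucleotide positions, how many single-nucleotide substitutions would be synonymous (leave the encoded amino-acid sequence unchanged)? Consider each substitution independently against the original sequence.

Codon 1 (TTT, Phe): 1 synonymous substitution.
Codon 2 (CGC, Arg): 3 synonymous substitutions.
Codon 3 (GCG, Ala): 3 synonymous substitutions.
Total: 1 + 3 + 3 = 7.

7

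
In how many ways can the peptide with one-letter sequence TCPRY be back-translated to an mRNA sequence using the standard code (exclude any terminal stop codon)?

384

Thr: 4 codons.
Cys: 2 codons.
Pro: 4 codons.
Arg: 6 codons.
Tyr: 2 codons.
4 × 2 × 4 × 6 × 2 = 384.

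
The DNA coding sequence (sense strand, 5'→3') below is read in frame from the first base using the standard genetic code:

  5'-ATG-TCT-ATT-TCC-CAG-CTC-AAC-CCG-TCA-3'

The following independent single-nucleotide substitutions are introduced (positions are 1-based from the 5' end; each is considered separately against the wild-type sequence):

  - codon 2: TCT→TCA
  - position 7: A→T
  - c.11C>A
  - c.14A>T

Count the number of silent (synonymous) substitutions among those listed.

1

Codon 2: TCT (Ser) → TCA (Ser) — synonymous.
Codon 3: ATT (Ile) → TTT (Phe) — missense.
Codon 4: TCC (Ser) → TAC (Tyr) — missense.
Codon 5: CAG (Gln) → CTG (Leu) — missense.
Synonymous: 1 of 4.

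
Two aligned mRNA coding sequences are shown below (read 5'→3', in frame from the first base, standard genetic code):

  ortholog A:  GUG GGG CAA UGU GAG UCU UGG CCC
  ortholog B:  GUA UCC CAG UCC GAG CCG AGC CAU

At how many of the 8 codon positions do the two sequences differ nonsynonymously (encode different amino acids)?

5

Codon 1: GUG Val / GUA Val — synonymous.
Codon 2: GGG Gly / UCC Ser — nonsynonymous.
Codon 3: CAA Gln / CAG Gln — synonymous.
Codon 4: UGU Cys / UCC Ser — nonsynonymous.
Codon 5: GAG Glu / GAG Glu — identical.
Codon 6: UCU Ser / CCG Pro — nonsynonymous.
Codon 7: UGG Trp / AGC Ser — nonsynonymous.
Codon 8: CCC Pro / CAU His — nonsynonymous.
Nonsynonymous differences: 5.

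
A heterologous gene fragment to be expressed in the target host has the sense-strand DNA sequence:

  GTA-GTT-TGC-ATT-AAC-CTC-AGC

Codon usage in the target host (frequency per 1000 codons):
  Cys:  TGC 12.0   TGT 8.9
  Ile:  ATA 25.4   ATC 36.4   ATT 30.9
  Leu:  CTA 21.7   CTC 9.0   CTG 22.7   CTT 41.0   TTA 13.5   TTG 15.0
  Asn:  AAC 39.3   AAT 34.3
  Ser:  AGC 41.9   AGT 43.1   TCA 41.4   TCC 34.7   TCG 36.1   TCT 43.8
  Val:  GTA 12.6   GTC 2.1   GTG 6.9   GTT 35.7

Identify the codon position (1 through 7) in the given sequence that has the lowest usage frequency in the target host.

Codon 1 GTA (Val): 12.6 per 1000.
Codon 2 GTT (Val): 35.7 per 1000.
Codon 3 TGC (Cys): 12.0 per 1000.
Codon 4 ATT (Ile): 30.9 per 1000.
Codon 5 AAC (Asn): 39.3 per 1000.
Codon 6 CTC (Leu): 9.0 per 1000.
Codon 7 AGC (Ser): 41.9 per 1000.
Lowest frequency is 9.0 at codon 6.

6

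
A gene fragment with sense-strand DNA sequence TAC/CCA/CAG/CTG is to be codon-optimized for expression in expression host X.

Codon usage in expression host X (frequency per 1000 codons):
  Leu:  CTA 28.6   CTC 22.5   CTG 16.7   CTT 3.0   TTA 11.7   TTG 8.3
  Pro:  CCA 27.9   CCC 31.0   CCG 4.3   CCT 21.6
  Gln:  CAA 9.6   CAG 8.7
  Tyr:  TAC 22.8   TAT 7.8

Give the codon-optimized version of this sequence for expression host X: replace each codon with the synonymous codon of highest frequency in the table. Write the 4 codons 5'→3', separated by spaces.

TAC CCC CAA CTA

Codon 1 (Tyr): best is TAC at 22.8.
Codon 2 (Pro): best is CCC at 31.0.
Codon 3 (Gln): best is CAA at 9.6.
Codon 4 (Leu): best is CTA at 28.6.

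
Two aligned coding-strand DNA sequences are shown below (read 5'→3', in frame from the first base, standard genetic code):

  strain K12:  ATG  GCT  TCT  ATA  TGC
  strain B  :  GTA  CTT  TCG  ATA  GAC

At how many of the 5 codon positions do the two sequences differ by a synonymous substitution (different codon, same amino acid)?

1

Codon 1: ATG Met / GTA Val — nonsynonymous.
Codon 2: GCT Ala / CTT Leu — nonsynonymous.
Codon 3: TCT Ser / TCG Ser — synonymous.
Codon 4: ATA Ile / ATA Ile — identical.
Codon 5: TGC Cys / GAC Asp — nonsynonymous.
Synonymous differences: 1.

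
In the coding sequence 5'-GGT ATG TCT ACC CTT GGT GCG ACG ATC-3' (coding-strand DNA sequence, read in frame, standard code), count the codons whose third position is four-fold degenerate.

7

Codon 1 GGT (Gly): third position 4-fold.
Codon 2 ATG (Met): third position 1-fold.
Codon 3 TCT (Ser): third position 4-fold.
Codon 4 ACC (Thr): third position 4-fold.
Codon 5 CTT (Leu): third position 4-fold.
Codon 6 GGT (Gly): third position 4-fold.
Codon 7 GCG (Ala): third position 4-fold.
Codon 8 ACG (Thr): third position 4-fold.
Codon 9 ATC (Ile): third position 3-fold.
Four-fold degenerate third positions: 7.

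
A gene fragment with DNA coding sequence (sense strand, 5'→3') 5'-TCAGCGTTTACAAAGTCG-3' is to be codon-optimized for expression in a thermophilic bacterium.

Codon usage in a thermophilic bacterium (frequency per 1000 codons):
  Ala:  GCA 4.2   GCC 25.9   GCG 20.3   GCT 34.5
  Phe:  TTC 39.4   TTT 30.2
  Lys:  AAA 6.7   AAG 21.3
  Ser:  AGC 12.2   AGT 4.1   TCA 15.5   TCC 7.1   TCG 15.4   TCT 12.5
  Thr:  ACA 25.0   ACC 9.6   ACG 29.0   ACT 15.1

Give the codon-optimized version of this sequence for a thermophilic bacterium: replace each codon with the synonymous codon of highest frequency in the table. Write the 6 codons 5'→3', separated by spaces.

Codon 1 (Ser): best is TCA at 15.5.
Codon 2 (Ala): best is GCT at 34.5.
Codon 3 (Phe): best is TTC at 39.4.
Codon 4 (Thr): best is ACG at 29.0.
Codon 5 (Lys): best is AAG at 21.3.
Codon 6 (Ser): best is TCA at 15.5.

TCA GCT TTC ACG AAG TCA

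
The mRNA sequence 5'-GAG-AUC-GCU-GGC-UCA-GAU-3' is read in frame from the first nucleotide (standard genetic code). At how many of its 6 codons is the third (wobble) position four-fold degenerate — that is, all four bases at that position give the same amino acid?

Codon 1 GAG (Glu): third position 2-fold.
Codon 2 AUC (Ile): third position 3-fold.
Codon 3 GCU (Ala): third position 4-fold.
Codon 4 GGC (Gly): third position 4-fold.
Codon 5 UCA (Ser): third position 4-fold.
Codon 6 GAU (Asp): third position 2-fold.
Four-fold degenerate third positions: 3.

3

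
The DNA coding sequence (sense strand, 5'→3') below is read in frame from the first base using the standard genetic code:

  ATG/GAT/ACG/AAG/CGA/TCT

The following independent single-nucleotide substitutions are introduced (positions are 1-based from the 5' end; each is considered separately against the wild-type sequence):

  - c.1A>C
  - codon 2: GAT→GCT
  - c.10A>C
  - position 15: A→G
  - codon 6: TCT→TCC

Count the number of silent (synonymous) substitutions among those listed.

2

Codon 1: ATG (Met) → CTG (Leu) — missense.
Codon 2: GAT (Asp) → GCT (Ala) — missense.
Codon 4: AAG (Lys) → CAG (Gln) — missense.
Codon 5: CGA (Arg) → CGG (Arg) — synonymous.
Codon 6: TCT (Ser) → TCC (Ser) — synonymous.
Synonymous: 2 of 5.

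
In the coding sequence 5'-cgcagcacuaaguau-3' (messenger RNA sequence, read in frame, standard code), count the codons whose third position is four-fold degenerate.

2

Codon 1 CGC (Arg): third position 4-fold.
Codon 2 AGC (Ser): third position 2-fold.
Codon 3 ACU (Thr): third position 4-fold.
Codon 4 AAG (Lys): third position 2-fold.
Codon 5 UAU (Tyr): third position 2-fold.
Four-fold degenerate third positions: 2.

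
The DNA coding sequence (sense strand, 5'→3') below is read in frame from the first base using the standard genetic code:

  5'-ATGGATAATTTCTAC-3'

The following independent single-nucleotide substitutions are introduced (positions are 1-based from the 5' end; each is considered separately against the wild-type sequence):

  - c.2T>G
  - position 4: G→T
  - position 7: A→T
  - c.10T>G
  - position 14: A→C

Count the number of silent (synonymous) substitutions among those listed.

Codon 1: ATG (Met) → AGG (Arg) — missense.
Codon 2: GAT (Asp) → TAT (Tyr) — missense.
Codon 3: AAT (Asn) → TAT (Tyr) — missense.
Codon 4: TTC (Phe) → GTC (Val) — missense.
Codon 5: TAC (Tyr) → TCC (Ser) — missense.
Synonymous: 0 of 5.

0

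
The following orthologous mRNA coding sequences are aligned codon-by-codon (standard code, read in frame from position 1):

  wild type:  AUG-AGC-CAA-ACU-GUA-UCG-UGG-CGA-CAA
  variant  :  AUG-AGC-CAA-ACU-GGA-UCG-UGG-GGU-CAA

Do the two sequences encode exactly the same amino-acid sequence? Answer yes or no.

Codon 1: AUG Met / AUG Met — identical.
Codon 2: AGC Ser / AGC Ser — identical.
Codon 3: CAA Gln / CAA Gln — identical.
Codon 4: ACU Thr / ACU Thr — identical.
Codon 5: GUA Val / GGA Gly — nonsynonymous.
Codon 6: UCG Ser / UCG Ser — identical.
Codon 7: UGG Trp / UGG Trp — identical.
Codon 8: CGA Arg / GGU Gly — nonsynonymous.
Codon 9: CAA Gln / CAA Gln — identical.
Nonsynonymous differences: 2 → different protein.

no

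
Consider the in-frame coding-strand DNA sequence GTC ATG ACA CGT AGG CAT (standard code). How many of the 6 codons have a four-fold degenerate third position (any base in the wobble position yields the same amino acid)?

3

Codon 1 GTC (Val): third position 4-fold.
Codon 2 ATG (Met): third position 1-fold.
Codon 3 ACA (Thr): third position 4-fold.
Codon 4 CGT (Arg): third position 4-fold.
Codon 5 AGG (Arg): third position 2-fold.
Codon 6 CAT (His): third position 2-fold.
Four-fold degenerate third positions: 3.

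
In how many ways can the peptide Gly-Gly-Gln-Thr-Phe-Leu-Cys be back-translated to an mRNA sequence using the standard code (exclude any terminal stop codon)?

3072

Gly: 4 codons.
Gly: 4 codons.
Gln: 2 codons.
Thr: 4 codons.
Phe: 2 codons.
Leu: 6 codons.
Cys: 2 codons.
4 × 4 × 2 × 4 × 2 × 6 × 2 = 3072.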